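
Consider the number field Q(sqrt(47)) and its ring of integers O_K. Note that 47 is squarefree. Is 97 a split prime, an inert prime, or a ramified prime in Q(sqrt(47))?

d = 47 ≡ 3 (mod 4), so O_K = ℤ[√47] and disc(K) = 4d = 188.
Since gcd(97, 188) = 1 the prime 97 does not ramify.
Euler's criterion: 47^48 mod 97 = 1. Thus (47|97) = 1.
d is a quadratic residue mod p, hence 97 splits in O_K.

97 splits in O_K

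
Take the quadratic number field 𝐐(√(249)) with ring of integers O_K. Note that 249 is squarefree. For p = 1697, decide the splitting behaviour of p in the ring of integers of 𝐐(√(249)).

remains prime (inert)

249 mod 4 = 1, hence disc K = 249 and O_K = ℤ[(1+√249)/2].
Since gcd(1697, 249) = 1 the prime 1697 does not ramify.
Euler's criterion: 249^848 mod 1697 = 1696. Thus (249|1697) = -1.
d is a non-residue mod p, hence 1697 remains inert in O_K.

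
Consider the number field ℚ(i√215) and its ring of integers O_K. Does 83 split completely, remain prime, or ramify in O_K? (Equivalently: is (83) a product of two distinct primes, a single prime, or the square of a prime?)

Since -215 ≡ 1 mod 4, the ring of integers is ℤ[(1+√-215)/2] with discriminant -215.
Since gcd(83, -215) = 1 the prime 83 does not ramify.
Legendre symbol by Euler's criterion: (-215/83) ≡ (-215)^41 ≡ 82 (mod 83), i.e. (-215/83) = -1.
(-215/83) = -1, so 83 is inert.

p is inert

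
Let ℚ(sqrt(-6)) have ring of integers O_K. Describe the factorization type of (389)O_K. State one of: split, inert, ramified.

Since -6 ≢ 1 mod 4, the ring of integers is ℤ[√-6] with discriminant 4·(-6) = -24.
Since gcd(389, -24) = 1 the prime 389 does not ramify.
Euler's criterion: (-6)^194 mod 389 = 1. Thus (-6|389) = 1.
d is a quadratic residue mod p, hence 389 splits in O_K.

389 splits in O_K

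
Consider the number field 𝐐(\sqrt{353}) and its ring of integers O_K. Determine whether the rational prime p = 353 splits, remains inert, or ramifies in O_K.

ramifies in O_K

Since 353 ≡ 1 mod 4, the ring of integers is ℤ[(1+√353)/2] with discriminant 353.
disc(K) = 353 = 353·1, so p = 353 is ramified.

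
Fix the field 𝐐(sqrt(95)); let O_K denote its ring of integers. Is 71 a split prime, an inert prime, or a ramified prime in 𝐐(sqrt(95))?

split — (71) = 𝔭₁𝔭₂ with 𝔭₁ ≠ 𝔭₂

95 mod 4 = 3, hence disc K = 4·95 = 380 and O_K = ℤ[√95].
Since gcd(71, 380) = 1 the prime 71 does not ramify.
(95/71) = 24^35 mod 71 = 1, giving Legendre symbol 1.
Legendre symbol 1 ⇒ 71 is split.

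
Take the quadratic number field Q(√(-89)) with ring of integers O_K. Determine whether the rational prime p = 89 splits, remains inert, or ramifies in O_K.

ramifies in O_K

d = -89 ≡ 3 (mod 4), so O_K = ℤ[√-89] and disc(K) = 4d = -356.
Ramification test: 89 | -356. The prime 89 ramifies in K.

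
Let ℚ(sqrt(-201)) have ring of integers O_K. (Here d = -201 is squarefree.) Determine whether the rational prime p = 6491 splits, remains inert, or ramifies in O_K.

-201 mod 4 = 3, hence disc K = 4·(-201) = -804 and O_K = ℤ[√-201].
6491 ∤ -804, so 6491 is unramified.
Legendre symbol by Euler's criterion: (-201/6491) ≡ (-201)^3245 ≡ 1 (mod 6491), i.e. (-201/6491) = 1.
Legendre symbol 1 ⇒ 6491 is split.

split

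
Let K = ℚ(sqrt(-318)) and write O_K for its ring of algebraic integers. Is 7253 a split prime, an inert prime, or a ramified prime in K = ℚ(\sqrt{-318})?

-318 mod 4 = 2, hence disc K = 4·(-318) = -1272 and O_K = ℤ[√-318].
Since gcd(7253, -1272) = 1 the prime 7253 does not ramify.
(-318/7253) = 6935^3626 mod 7253 = 7252, giving Legendre symbol -1.
Legendre symbol -1 ⇒ 7253 is inert.

inert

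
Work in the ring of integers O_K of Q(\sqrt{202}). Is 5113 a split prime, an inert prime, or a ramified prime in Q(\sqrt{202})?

202 mod 4 = 2, hence disc K = 4·202 = 808 and O_K = ℤ[√202].
disc(K) = 808 is not divisible by 5113; 5113 is unramified.
Compute (202/5113) via Euler: 202^((5113-1)/2) mod 5113 = 5112, so (202/5113) = -1.
d is a non-residue mod p, hence 5113 remains inert in O_K.

inert — (5113) stays prime in O_K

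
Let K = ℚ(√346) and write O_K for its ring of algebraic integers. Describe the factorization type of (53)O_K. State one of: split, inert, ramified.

split — (53) = 𝔭₁𝔭₂ with 𝔭₁ ≠ 𝔭₂

d = 346 ≡ 2 (mod 4), so O_K = ℤ[√346] and disc(K) = 4d = 1384.
Since gcd(53, 1384) = 1 the prime 53 does not ramify.
Legendre symbol by Euler's criterion: (346/53) ≡ 346^26 ≡ 1 (mod 53), i.e. (346/53) = 1.
(346/53) = 1, so 53 splits.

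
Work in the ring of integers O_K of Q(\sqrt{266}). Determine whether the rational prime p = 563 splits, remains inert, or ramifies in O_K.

266 mod 4 = 2, hence disc K = 4·266 = 1064 and O_K = ℤ[√266].
563 ∤ 1064, so 563 is unramified.
Euler's criterion: 266^281 mod 563 = 562. Thus (266|563) = -1.
d is a non-residue mod p, hence 563 remains inert in O_K.

remains prime (inert)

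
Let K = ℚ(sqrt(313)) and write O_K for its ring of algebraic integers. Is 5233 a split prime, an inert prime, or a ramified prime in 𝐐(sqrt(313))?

split — (5233) = 𝔭₁𝔭₂ with 𝔭₁ ≠ 𝔭₂

313 mod 4 = 1, hence disc K = 313 and O_K = ℤ[(1+√313)/2].
disc(K) = 313 is not divisible by 5233; 5233 is unramified.
Compute (313/5233) via Euler: 313^((5233-1)/2) mod 5233 = 1, so (313/5233) = 1.
Legendre symbol 1 ⇒ 5233 is split.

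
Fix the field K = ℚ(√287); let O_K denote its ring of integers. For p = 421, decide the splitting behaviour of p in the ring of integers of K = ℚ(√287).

d = 287 ≡ 3 (mod 4), so O_K = ℤ[√287] and disc(K) = 4d = 1148.
Since gcd(421, 1148) = 1 the prime 421 does not ramify.
(287/421) = 287^210 mod 421 = 420, giving Legendre symbol -1.
(287/421) = -1, so 421 is inert.

inert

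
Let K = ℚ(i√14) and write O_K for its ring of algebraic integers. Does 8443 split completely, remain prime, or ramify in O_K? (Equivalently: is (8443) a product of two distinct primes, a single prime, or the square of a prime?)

inert

-14 mod 4 = 2, hence disc K = 4·(-14) = -56 and O_K = ℤ[√-14].
disc(K) = -56 is not divisible by 8443; 8443 is unramified.
Compute (-14/8443) via Euler: 8429^((8443-1)/2) mod 8443 = 8442, so (-14/8443) = -1.
d is a non-residue mod p, hence 8443 remains inert in O_K.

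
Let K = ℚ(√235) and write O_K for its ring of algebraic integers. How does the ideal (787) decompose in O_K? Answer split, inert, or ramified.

inert

235 mod 4 = 3, hence disc K = 4·235 = 940 and O_K = ℤ[√235].
Since gcd(787, 940) = 1 the prime 787 does not ramify.
Euler's criterion: 235^393 mod 787 = 786. Thus (235|787) = -1.
(235/787) = -1, so 787 is inert.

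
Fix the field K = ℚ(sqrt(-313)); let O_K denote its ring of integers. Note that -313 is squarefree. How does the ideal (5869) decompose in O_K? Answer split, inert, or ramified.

split

d = -313 ≡ 3 (mod 4), so O_K = ℤ[√-313] and disc(K) = 4d = -1252.
disc(K) = -1252 is not divisible by 5869; 5869 is unramified.
Legendre symbol by Euler's criterion: (-313/5869) ≡ (-313)^2934 ≡ 1 (mod 5869), i.e. (-313/5869) = 1.
(-313/5869) = 1, so 5869 splits.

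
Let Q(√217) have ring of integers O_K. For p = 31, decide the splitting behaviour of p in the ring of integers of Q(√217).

Since 217 ≡ 1 mod 4, the ring of integers is ℤ[(1+√217)/2] with discriminant 217.
31 divides disc(K) = 217, so 31 ramifies.

ramifies in O_K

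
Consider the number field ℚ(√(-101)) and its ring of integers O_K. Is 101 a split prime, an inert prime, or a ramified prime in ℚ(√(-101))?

d = -101 ≡ 3 (mod 4), so O_K = ℤ[√-101] and disc(K) = 4d = -404.
Ramification test: 101 | -404. The prime 101 ramifies in K.

p ramifies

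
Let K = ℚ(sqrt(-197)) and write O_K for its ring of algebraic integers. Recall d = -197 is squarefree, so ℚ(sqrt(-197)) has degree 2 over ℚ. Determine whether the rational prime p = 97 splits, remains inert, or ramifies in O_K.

p splits

Since -197 ≢ 1 mod 4, the ring of integers is ℤ[√-197] with discriminant 4·(-197) = -788.
97 ∤ -788, so 97 is unramified.
Compute (-197/97) via Euler: 94^((97-1)/2) mod 97 = 1, so (-197/97) = 1.
(-197/97) = 1, so 97 splits.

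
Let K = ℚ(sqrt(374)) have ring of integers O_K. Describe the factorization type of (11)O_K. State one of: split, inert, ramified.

ramified

374 mod 4 = 2, hence disc K = 4·374 = 1496 and O_K = ℤ[√374].
11 divides disc(K) = 1496, so 11 ramifies.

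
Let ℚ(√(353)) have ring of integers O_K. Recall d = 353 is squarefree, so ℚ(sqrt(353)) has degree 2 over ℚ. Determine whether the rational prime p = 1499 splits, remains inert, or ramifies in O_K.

d = 353 ≡ 1 (mod 4), so O_K = ℤ[(1+√353)/2] and disc(K) = d = 353.
1499 ∤ 353, so 1499 is unramified.
Euler's criterion: 353^749 mod 1499 = 1498. Thus (353|1499) = -1.
Legendre symbol -1 ⇒ 1499 is inert.

1499 remains inert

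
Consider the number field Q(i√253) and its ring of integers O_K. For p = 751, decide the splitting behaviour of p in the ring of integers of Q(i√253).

p splits

-253 mod 4 = 3, hence disc K = 4·(-253) = -1012 and O_K = ℤ[√-253].
disc(K) = -1012 is not divisible by 751; 751 is unramified.
(-253/751) = 498^375 mod 751 = 1, giving Legendre symbol 1.
Legendre symbol 1 ⇒ 751 is split.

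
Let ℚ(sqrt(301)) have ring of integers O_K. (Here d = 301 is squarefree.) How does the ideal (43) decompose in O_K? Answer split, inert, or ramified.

43 is ramified

d = 301 ≡ 1 (mod 4), so O_K = ℤ[(1+√301)/2] and disc(K) = d = 301.
disc(K) = 301 = 43·7, so p = 43 is ramified.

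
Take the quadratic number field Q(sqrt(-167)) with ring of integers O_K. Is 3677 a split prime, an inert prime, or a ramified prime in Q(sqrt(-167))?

split — (3677) = 𝔭₁𝔭₂ with 𝔭₁ ≠ 𝔭₂

d = -167 ≡ 1 (mod 4), so O_K = ℤ[(1+√-167)/2] and disc(K) = d = -167.
Since gcd(3677, -167) = 1 the prime 3677 does not ramify.
Compute (-167/3677) via Euler: 3510^((3677-1)/2) mod 3677 = 1, so (-167/3677) = 1.
Legendre symbol 1 ⇒ 3677 is split.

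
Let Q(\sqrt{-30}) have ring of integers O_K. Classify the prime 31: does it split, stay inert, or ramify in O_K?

split — (31) = 𝔭₁𝔭₂ with 𝔭₁ ≠ 𝔭₂

-30 mod 4 = 2, hence disc K = 4·(-30) = -120 and O_K = ℤ[√-30].
31 ∤ -120, so 31 is unramified.
Compute (-30/31) via Euler: 1^((31-1)/2) mod 31 = 1, so (-30/31) = 1.
d is a quadratic residue mod p, hence 31 splits in O_K.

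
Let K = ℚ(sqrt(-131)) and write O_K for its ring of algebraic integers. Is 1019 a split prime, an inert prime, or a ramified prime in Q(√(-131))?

split — (1019) = 𝔭₁𝔭₂ with 𝔭₁ ≠ 𝔭₂

d = -131 ≡ 1 (mod 4), so O_K = ℤ[(1+√-131)/2] and disc(K) = d = -131.
1019 ∤ -131, so 1019 is unramified.
(-131/1019) = 888^509 mod 1019 = 1, giving Legendre symbol 1.
Legendre symbol 1 ⇒ 1019 is split.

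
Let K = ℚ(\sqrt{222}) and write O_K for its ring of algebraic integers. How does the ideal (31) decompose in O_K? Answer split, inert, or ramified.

d = 222 ≡ 2 (mod 4), so O_K = ℤ[√222] and disc(K) = 4d = 888.
Since gcd(31, 888) = 1 the prime 31 does not ramify.
Legendre symbol by Euler's criterion: (222/31) ≡ 222^15 ≡ 1 (mod 31), i.e. (222/31) = 1.
d is a quadratic residue mod p, hence 31 splits in O_K.

split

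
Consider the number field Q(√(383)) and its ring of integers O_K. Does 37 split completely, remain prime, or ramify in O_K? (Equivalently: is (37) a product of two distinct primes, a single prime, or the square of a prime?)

remains prime (inert)

Since 383 ≢ 1 mod 4, the ring of integers is ℤ[√383] with discriminant 4·383 = 1532.
Since gcd(37, 1532) = 1 the prime 37 does not ramify.
Legendre symbol by Euler's criterion: (383/37) ≡ 383^18 ≡ 36 (mod 37), i.e. (383/37) = -1.
Legendre symbol -1 ⇒ 37 is inert.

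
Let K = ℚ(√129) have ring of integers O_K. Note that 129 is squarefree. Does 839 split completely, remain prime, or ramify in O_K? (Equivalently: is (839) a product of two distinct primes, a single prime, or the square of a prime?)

Since 129 ≡ 1 mod 4, the ring of integers is ℤ[(1+√129)/2] with discriminant 129.
839 ∤ 129, so 839 is unramified.
(129/839) = 129^419 mod 839 = 1, giving Legendre symbol 1.
(129/839) = 1, so 839 splits.

split — (839) = 𝔭₁𝔭₂ with 𝔭₁ ≠ 𝔭₂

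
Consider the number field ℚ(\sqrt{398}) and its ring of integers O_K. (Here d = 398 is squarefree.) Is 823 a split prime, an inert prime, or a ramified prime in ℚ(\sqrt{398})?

398 mod 4 = 2, hence disc K = 4·398 = 1592 and O_K = ℤ[√398].
823 ∤ 1592, so 823 is unramified.
Euler's criterion: 398^411 mod 823 = 1. Thus (398|823) = 1.
d is a quadratic residue mod p, hence 823 splits in O_K.

p splits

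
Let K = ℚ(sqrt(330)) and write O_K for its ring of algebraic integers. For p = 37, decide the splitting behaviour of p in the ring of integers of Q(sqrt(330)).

330 mod 4 = 2, hence disc K = 4·330 = 1320 and O_K = ℤ[√330].
disc(K) = 1320 is not divisible by 37; 37 is unramified.
Compute (330/37) via Euler: 34^((37-1)/2) mod 37 = 1, so (330/37) = 1.
(330/37) = 1, so 37 splits.

split — (37) = 𝔭₁𝔭₂ with 𝔭₁ ≠ 𝔭₂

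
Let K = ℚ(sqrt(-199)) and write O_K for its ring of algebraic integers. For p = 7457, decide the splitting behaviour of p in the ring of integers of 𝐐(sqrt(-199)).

Since -199 ≡ 1 mod 4, the ring of integers is ℤ[(1+√-199)/2] with discriminant -199.
Since gcd(7457, -199) = 1 the prime 7457 does not ramify.
(-199/7457) = 7258^3728 mod 7457 = 1, giving Legendre symbol 1.
(-199/7457) = 1, so 7457 splits.

7457 splits in O_K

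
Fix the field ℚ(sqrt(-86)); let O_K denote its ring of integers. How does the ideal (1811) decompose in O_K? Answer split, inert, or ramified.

split

Since -86 ≢ 1 mod 4, the ring of integers is ℤ[√-86] with discriminant 4·(-86) = -344.
1811 ∤ -344, so 1811 is unramified.
Compute (-86/1811) via Euler: 1725^((1811-1)/2) mod 1811 = 1, so (-86/1811) = 1.
(-86/1811) = 1, so 1811 splits.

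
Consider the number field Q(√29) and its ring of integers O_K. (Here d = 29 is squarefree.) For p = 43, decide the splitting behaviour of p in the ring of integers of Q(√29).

p is inert

Since 29 ≡ 1 mod 4, the ring of integers is ℤ[(1+√29)/2] with discriminant 29.
disc(K) = 29 is not divisible by 43; 43 is unramified.
Compute (29/43) via Euler: 29^((43-1)/2) mod 43 = 42, so (29/43) = -1.
(29/43) = -1, so 43 is inert.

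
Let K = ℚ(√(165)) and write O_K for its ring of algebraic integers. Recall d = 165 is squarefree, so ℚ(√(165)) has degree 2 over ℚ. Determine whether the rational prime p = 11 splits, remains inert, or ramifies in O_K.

165 mod 4 = 1, hence disc K = 165 and O_K = ℤ[(1+√165)/2].
disc(K) = 165 = 11·15, so p = 11 is ramified.

p ramifies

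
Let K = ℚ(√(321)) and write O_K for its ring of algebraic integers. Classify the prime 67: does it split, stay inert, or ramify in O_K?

p is inert

d = 321 ≡ 1 (mod 4), so O_K = ℤ[(1+√321)/2] and disc(K) = d = 321.
Since gcd(67, 321) = 1 the prime 67 does not ramify.
(321/67) = 53^33 mod 67 = 66, giving Legendre symbol -1.
d is a non-residue mod p, hence 67 remains inert in O_K.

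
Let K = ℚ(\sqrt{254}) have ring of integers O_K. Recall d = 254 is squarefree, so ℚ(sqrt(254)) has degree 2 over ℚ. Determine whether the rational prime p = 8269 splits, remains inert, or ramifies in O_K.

254 mod 4 = 2, hence disc K = 4·254 = 1016 and O_K = ℤ[√254].
Since gcd(8269, 1016) = 1 the prime 8269 does not ramify.
Euler's criterion: 254^4134 mod 8269 = 1. Thus (254|8269) = 1.
d is a quadratic residue mod p, hence 8269 splits in O_K.

split — (8269) = 𝔭₁𝔭₂ with 𝔭₁ ≠ 𝔭₂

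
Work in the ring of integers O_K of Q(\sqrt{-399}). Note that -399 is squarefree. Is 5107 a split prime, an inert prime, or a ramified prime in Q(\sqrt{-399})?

inert — (5107) stays prime in O_K

Since -399 ≡ 1 mod 4, the ring of integers is ℤ[(1+√-399)/2] with discriminant -399.
disc(K) = -399 is not divisible by 5107; 5107 is unramified.
Euler's criterion: (-399)^2553 mod 5107 = 5106. Thus (-399|5107) = -1.
Legendre symbol -1 ⇒ 5107 is inert.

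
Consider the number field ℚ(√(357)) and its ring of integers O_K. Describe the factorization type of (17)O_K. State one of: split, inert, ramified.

Since 357 ≡ 1 mod 4, the ring of integers is ℤ[(1+√357)/2] with discriminant 357.
disc(K) = 357 = 17·21, so p = 17 is ramified.

17 is ramified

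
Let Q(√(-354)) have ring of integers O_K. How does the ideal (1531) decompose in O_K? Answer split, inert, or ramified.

p is inert

Since -354 ≢ 1 mod 4, the ring of integers is ℤ[√-354] with discriminant 4·(-354) = -1416.
Since gcd(1531, -1416) = 1 the prime 1531 does not ramify.
Compute (-354/1531) via Euler: 1177^((1531-1)/2) mod 1531 = 1530, so (-354/1531) = -1.
Legendre symbol -1 ⇒ 1531 is inert.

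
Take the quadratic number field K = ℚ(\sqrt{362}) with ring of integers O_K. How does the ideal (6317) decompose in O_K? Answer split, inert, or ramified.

splits completely

362 mod 4 = 2, hence disc K = 4·362 = 1448 and O_K = ℤ[√362].
6317 ∤ 1448, so 6317 is unramified.
Euler's criterion: 362^3158 mod 6317 = 1. Thus (362|6317) = 1.
Legendre symbol 1 ⇒ 6317 is split.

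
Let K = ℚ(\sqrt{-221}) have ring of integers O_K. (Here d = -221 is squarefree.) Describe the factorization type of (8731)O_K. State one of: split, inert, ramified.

inert — (8731) stays prime in O_K

d = -221 ≡ 3 (mod 4), so O_K = ℤ[√-221] and disc(K) = 4d = -884.
disc(K) = -884 is not divisible by 8731; 8731 is unramified.
Legendre symbol by Euler's criterion: (-221/8731) ≡ (-221)^4365 ≡ 8730 (mod 8731), i.e. (-221/8731) = -1.
(-221/8731) = -1, so 8731 is inert.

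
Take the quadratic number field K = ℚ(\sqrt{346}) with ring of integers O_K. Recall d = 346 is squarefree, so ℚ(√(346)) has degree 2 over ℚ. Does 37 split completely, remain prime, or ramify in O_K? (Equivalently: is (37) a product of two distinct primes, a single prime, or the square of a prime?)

inert — (37) stays prime in O_K

346 mod 4 = 2, hence disc K = 4·346 = 1384 and O_K = ℤ[√346].
disc(K) = 1384 is not divisible by 37; 37 is unramified.
Legendre symbol by Euler's criterion: (346/37) ≡ 346^18 ≡ 36 (mod 37), i.e. (346/37) = -1.
(346/37) = -1, so 37 is inert.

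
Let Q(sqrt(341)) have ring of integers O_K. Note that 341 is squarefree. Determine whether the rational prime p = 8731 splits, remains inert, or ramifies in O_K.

inert

d = 341 ≡ 1 (mod 4), so O_K = ℤ[(1+√341)/2] and disc(K) = d = 341.
disc(K) = 341 is not divisible by 8731; 8731 is unramified.
(341/8731) = 341^4365 mod 8731 = 8730, giving Legendre symbol -1.
d is a non-residue mod p, hence 8731 remains inert in O_K.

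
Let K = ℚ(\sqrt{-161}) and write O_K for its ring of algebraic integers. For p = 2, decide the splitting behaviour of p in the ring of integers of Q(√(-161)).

d = -161 ≡ 3 (mod 4), so O_K = ℤ[√-161] and disc(K) = 4d = -644.
Ramification test: 2 | -644. The prime 2 ramifies in K.

ramifies in O_K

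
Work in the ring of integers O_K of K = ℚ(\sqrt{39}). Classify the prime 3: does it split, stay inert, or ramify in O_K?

Since 39 ≢ 1 mod 4, the ring of integers is ℤ[√39] with discriminant 4·39 = 156.
disc(K) = 156 = 3·52, so p = 3 is ramified.

3 is ramified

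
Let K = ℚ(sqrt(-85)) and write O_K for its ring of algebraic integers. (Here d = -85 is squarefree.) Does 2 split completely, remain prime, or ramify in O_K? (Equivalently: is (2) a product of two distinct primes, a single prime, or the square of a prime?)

p ramifies

d = -85 ≡ 3 (mod 4), so O_K = ℤ[√-85] and disc(K) = 4d = -340.
Ramification test: 2 | -340. The prime 2 ramifies in K.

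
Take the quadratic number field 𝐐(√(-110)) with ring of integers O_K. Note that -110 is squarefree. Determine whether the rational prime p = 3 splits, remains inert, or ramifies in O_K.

Since -110 ≢ 1 mod 4, the ring of integers is ℤ[√-110] with discriminant 4·(-110) = -440.
Since gcd(3, -440) = 1 the prime 3 does not ramify.
(-110/3) = 1^1 mod 3 = 1, giving Legendre symbol 1.
Legendre symbol 1 ⇒ 3 is split.

split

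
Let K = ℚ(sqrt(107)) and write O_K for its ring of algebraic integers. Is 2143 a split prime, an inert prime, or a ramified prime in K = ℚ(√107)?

107 mod 4 = 3, hence disc K = 4·107 = 428 and O_K = ℤ[√107].
2143 ∤ 428, so 2143 is unramified.
(107/2143) = 107^1071 mod 2143 = 2142, giving Legendre symbol -1.
d is a non-residue mod p, hence 2143 remains inert in O_K.

inert — (2143) stays prime in O_K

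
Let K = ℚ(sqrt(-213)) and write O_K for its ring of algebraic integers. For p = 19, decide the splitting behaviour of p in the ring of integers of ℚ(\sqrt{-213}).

Since -213 ≢ 1 mod 4, the ring of integers is ℤ[√-213] with discriminant 4·(-213) = -852.
19 ∤ -852, so 19 is unramified.
Legendre symbol by Euler's criterion: (-213/19) ≡ (-213)^9 ≡ 18 (mod 19), i.e. (-213/19) = -1.
d is a non-residue mod p, hence 19 remains inert in O_K.

inert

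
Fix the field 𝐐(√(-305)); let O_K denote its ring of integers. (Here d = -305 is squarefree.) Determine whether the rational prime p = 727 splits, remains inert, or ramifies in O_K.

split — (727) = 𝔭₁𝔭₂ with 𝔭₁ ≠ 𝔭₂

d = -305 ≡ 3 (mod 4), so O_K = ℤ[√-305] and disc(K) = 4d = -1220.
727 ∤ -1220, so 727 is unramified.
(-305/727) = 422^363 mod 727 = 1, giving Legendre symbol 1.
Legendre symbol 1 ⇒ 727 is split.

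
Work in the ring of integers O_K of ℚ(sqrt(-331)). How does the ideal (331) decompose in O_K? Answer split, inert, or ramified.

ramifies in O_K

d = -331 ≡ 1 (mod 4), so O_K = ℤ[(1+√-331)/2] and disc(K) = d = -331.
disc(K) = -331 = 331·(-1), so p = 331 is ramified.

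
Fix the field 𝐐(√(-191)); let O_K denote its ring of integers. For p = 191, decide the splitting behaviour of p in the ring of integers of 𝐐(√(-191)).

Since -191 ≡ 1 mod 4, the ring of integers is ℤ[(1+√-191)/2] with discriminant -191.
disc(K) = -191 = 191·(-1), so p = 191 is ramified.

ramified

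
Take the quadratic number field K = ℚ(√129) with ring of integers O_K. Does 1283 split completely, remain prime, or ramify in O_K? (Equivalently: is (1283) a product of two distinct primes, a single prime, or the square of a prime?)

d = 129 ≡ 1 (mod 4), so O_K = ℤ[(1+√129)/2] and disc(K) = d = 129.
disc(K) = 129 is not divisible by 1283; 1283 is unramified.
Euler's criterion: 129^641 mod 1283 = 1282. Thus (129|1283) = -1.
d is a non-residue mod p, hence 1283 remains inert in O_K.

inert — (1283) stays prime in O_K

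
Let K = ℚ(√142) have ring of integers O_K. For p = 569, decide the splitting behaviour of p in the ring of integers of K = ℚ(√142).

569 splits in O_K

d = 142 ≡ 2 (mod 4), so O_K = ℤ[√142] and disc(K) = 4d = 568.
disc(K) = 568 is not divisible by 569; 569 is unramified.
Euler's criterion: 142^284 mod 569 = 1. Thus (142|569) = 1.
(142/569) = 1, so 569 splits.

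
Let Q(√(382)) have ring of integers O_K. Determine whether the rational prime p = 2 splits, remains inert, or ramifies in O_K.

d = 382 ≡ 2 (mod 4), so O_K = ℤ[√382] and disc(K) = 4d = 1528.
disc(K) = 1528 = 2·764, so p = 2 is ramified.

ramifies in O_K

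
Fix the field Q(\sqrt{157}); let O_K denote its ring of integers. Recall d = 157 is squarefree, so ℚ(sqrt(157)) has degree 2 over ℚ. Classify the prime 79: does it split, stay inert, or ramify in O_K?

p is inert

d = 157 ≡ 1 (mod 4), so O_K = ℤ[(1+√157)/2] and disc(K) = d = 157.
disc(K) = 157 is not divisible by 79; 79 is unramified.
Euler's criterion: 157^39 mod 79 = 78. Thus (157|79) = -1.
Legendre symbol -1 ⇒ 79 is inert.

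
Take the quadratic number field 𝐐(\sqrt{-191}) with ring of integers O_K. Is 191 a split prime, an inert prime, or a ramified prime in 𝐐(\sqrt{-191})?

Since -191 ≡ 1 mod 4, the ring of integers is ℤ[(1+√-191)/2] with discriminant -191.
disc(K) = -191 = 191·(-1), so p = 191 is ramified.

p ramifies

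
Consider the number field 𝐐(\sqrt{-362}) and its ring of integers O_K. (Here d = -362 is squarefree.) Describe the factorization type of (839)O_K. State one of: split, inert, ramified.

-362 mod 4 = 2, hence disc K = 4·(-362) = -1448 and O_K = ℤ[√-362].
disc(K) = -1448 is not divisible by 839; 839 is unramified.
Euler's criterion: (-362)^419 mod 839 = 1. Thus (-362|839) = 1.
(-362/839) = 1, so 839 splits.

split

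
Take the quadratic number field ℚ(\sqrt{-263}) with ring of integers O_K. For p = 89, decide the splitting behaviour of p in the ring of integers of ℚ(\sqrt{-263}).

d = -263 ≡ 1 (mod 4), so O_K = ℤ[(1+√-263)/2] and disc(K) = d = -263.
disc(K) = -263 is not divisible by 89; 89 is unramified.
Legendre symbol by Euler's criterion: (-263/89) ≡ (-263)^44 ≡ 1 (mod 89), i.e. (-263/89) = 1.
(-263/89) = 1, so 89 splits.

splits completely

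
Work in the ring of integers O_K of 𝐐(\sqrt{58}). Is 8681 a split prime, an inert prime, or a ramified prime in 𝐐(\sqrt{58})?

Since 58 ≢ 1 mod 4, the ring of integers is ℤ[√58] with discriminant 4·58 = 232.
disc(K) = 232 is not divisible by 8681; 8681 is unramified.
Legendre symbol by Euler's criterion: (58/8681) ≡ 58^4340 ≡ 8680 (mod 8681), i.e. (58/8681) = -1.
Legendre symbol -1 ⇒ 8681 is inert.

p is inert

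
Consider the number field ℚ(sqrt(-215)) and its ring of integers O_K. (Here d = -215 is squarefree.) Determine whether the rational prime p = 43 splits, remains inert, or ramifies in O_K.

43 is ramified

d = -215 ≡ 1 (mod 4), so O_K = ℤ[(1+√-215)/2] and disc(K) = d = -215.
Ramification test: 43 | -215. The prime 43 ramifies in K.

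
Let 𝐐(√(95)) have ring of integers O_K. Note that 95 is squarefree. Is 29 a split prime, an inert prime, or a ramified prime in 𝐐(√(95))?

Since 95 ≢ 1 mod 4, the ring of integers is ℤ[√95] with discriminant 4·95 = 380.
29 ∤ 380, so 29 is unramified.
Compute (95/29) via Euler: 8^((29-1)/2) mod 29 = 28, so (95/29) = -1.
d is a non-residue mod p, hence 29 remains inert in O_K.

p is inert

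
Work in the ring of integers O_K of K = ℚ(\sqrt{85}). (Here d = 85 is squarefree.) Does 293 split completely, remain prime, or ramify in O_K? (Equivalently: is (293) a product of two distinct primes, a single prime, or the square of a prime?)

293 remains inert

Since 85 ≡ 1 mod 4, the ring of integers is ℤ[(1+√85)/2] with discriminant 85.
disc(K) = 85 is not divisible by 293; 293 is unramified.
(85/293) = 85^146 mod 293 = 292, giving Legendre symbol -1.
Legendre symbol -1 ⇒ 293 is inert.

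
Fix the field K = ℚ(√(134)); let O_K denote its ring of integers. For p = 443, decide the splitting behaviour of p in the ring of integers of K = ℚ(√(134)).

443 remains inert

d = 134 ≡ 2 (mod 4), so O_K = ℤ[√134] and disc(K) = 4d = 536.
443 ∤ 536, so 443 is unramified.
Euler's criterion: 134^221 mod 443 = 442. Thus (134|443) = -1.
Legendre symbol -1 ⇒ 443 is inert.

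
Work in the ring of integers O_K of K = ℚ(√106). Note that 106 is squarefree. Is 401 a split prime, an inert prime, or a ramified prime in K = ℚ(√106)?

p is inert

d = 106 ≡ 2 (mod 4), so O_K = ℤ[√106] and disc(K) = 4d = 424.
401 ∤ 424, so 401 is unramified.
Euler's criterion: 106^200 mod 401 = 400. Thus (106|401) = -1.
Legendre symbol -1 ⇒ 401 is inert.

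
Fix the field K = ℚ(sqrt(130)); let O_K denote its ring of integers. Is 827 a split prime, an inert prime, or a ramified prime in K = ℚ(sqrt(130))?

p is inert

d = 130 ≡ 2 (mod 4), so O_K = ℤ[√130] and disc(K) = 4d = 520.
Since gcd(827, 520) = 1 the prime 827 does not ramify.
Legendre symbol by Euler's criterion: (130/827) ≡ 130^413 ≡ 826 (mod 827), i.e. (130/827) = -1.
d is a non-residue mod p, hence 827 remains inert in O_K.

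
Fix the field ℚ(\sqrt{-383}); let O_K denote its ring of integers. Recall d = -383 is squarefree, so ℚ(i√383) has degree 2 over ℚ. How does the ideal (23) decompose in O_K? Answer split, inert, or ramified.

split

-383 mod 4 = 1, hence disc K = -383 and O_K = ℤ[(1+√-383)/2].
Since gcd(23, -383) = 1 the prime 23 does not ramify.
(-383/23) = 8^11 mod 23 = 1, giving Legendre symbol 1.
(-383/23) = 1, so 23 splits.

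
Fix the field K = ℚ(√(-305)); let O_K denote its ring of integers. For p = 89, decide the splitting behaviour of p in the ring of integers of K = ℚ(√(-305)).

-305 mod 4 = 3, hence disc K = 4·(-305) = -1220 and O_K = ℤ[√-305].
disc(K) = -1220 is not divisible by 89; 89 is unramified.
Euler's criterion: (-305)^44 mod 89 = 88. Thus (-305|89) = -1.
(-305/89) = -1, so 89 is inert.

p is inert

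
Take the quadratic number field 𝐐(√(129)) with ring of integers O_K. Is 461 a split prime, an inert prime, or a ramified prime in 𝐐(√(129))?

inert

129 mod 4 = 1, hence disc K = 129 and O_K = ℤ[(1+√129)/2].
461 ∤ 129, so 461 is unramified.
Compute (129/461) via Euler: 129^((461-1)/2) mod 461 = 460, so (129/461) = -1.
(129/461) = -1, so 461 is inert.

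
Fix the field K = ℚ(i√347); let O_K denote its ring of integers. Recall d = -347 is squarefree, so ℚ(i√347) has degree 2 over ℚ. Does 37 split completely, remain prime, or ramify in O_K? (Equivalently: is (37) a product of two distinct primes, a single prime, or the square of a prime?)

remains prime (inert)

d = -347 ≡ 1 (mod 4), so O_K = ℤ[(1+√-347)/2] and disc(K) = d = -347.
disc(K) = -347 is not divisible by 37; 37 is unramified.
Compute (-347/37) via Euler: 23^((37-1)/2) mod 37 = 36, so (-347/37) = -1.
(-347/37) = -1, so 37 is inert.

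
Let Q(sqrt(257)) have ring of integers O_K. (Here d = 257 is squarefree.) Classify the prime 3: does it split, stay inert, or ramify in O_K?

Since 257 ≡ 1 mod 4, the ring of integers is ℤ[(1+√257)/2] with discriminant 257.
disc(K) = 257 is not divisible by 3; 3 is unramified.
Legendre symbol by Euler's criterion: (257/3) ≡ 257^1 ≡ 2 (mod 3), i.e. (257/3) = -1.
(257/3) = -1, so 3 is inert.

inert — (3) stays prime in O_K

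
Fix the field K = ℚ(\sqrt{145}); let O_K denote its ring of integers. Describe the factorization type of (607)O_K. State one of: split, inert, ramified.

split

Since 145 ≡ 1 mod 4, the ring of integers is ℤ[(1+√145)/2] with discriminant 145.
disc(K) = 145 is not divisible by 607; 607 is unramified.
Compute (145/607) via Euler: 145^((607-1)/2) mod 607 = 1, so (145/607) = 1.
d is a quadratic residue mod p, hence 607 splits in O_K.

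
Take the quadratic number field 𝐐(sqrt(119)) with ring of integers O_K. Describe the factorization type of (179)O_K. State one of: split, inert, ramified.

d = 119 ≡ 3 (mod 4), so O_K = ℤ[√119] and disc(K) = 4d = 476.
179 ∤ 476, so 179 is unramified.
Legendre symbol by Euler's criterion: (119/179) ≡ 119^89 ≡ 178 (mod 179), i.e. (119/179) = -1.
(119/179) = -1, so 179 is inert.

p is inert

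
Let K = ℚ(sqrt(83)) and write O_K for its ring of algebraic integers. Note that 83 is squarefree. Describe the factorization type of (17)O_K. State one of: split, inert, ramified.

17 splits in O_K

Since 83 ≢ 1 mod 4, the ring of integers is ℤ[√83] with discriminant 4·83 = 332.
17 ∤ 332, so 17 is unramified.
Legendre symbol by Euler's criterion: (83/17) ≡ 83^8 ≡ 1 (mod 17), i.e. (83/17) = 1.
(83/17) = 1, so 17 splits.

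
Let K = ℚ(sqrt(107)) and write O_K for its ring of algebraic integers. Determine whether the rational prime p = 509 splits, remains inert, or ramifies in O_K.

split

d = 107 ≡ 3 (mod 4), so O_K = ℤ[√107] and disc(K) = 4d = 428.
Since gcd(509, 428) = 1 the prime 509 does not ramify.
Compute (107/509) via Euler: 107^((509-1)/2) mod 509 = 1, so (107/509) = 1.
Legendre symbol 1 ⇒ 509 is split.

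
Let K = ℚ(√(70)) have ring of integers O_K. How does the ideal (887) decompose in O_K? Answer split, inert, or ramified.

887 remains inert

Since 70 ≢ 1 mod 4, the ring of integers is ℤ[√70] with discriminant 4·70 = 280.
Since gcd(887, 280) = 1 the prime 887 does not ramify.
Compute (70/887) via Euler: 70^((887-1)/2) mod 887 = 886, so (70/887) = -1.
Legendre symbol -1 ⇒ 887 is inert.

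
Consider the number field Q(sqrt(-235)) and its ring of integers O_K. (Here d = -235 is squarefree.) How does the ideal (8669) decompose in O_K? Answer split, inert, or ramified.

-235 mod 4 = 1, hence disc K = -235 and O_K = ℤ[(1+√-235)/2].
8669 ∤ -235, so 8669 is unramified.
(-235/8669) = 8434^4334 mod 8669 = 1, giving Legendre symbol 1.
Legendre symbol 1 ⇒ 8669 is split.

p splits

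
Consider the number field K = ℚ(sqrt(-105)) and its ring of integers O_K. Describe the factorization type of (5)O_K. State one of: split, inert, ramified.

Since -105 ≢ 1 mod 4, the ring of integers is ℤ[√-105] with discriminant 4·(-105) = -420.
disc(K) = -420 = 5·(-84), so p = 5 is ramified.

p ramifies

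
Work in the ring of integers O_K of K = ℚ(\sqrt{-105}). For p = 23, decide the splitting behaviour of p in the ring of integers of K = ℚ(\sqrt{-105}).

inert — (23) stays prime in O_K

-105 mod 4 = 3, hence disc K = 4·(-105) = -420 and O_K = ℤ[√-105].
Since gcd(23, -420) = 1 the prime 23 does not ramify.
Legendre symbol by Euler's criterion: (-105/23) ≡ (-105)^11 ≡ 22 (mod 23), i.e. (-105/23) = -1.
d is a non-residue mod p, hence 23 remains inert in O_K.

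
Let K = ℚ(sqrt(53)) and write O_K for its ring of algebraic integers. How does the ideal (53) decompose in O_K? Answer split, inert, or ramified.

ramifies in O_K

d = 53 ≡ 1 (mod 4), so O_K = ℤ[(1+√53)/2] and disc(K) = d = 53.
Ramification test: 53 | 53. The prime 53 ramifies in K.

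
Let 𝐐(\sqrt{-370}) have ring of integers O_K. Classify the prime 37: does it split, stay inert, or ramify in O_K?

-370 mod 4 = 2, hence disc K = 4·(-370) = -1480 and O_K = ℤ[√-370].
Ramification test: 37 | -1480. The prime 37 ramifies in K.

p ramifies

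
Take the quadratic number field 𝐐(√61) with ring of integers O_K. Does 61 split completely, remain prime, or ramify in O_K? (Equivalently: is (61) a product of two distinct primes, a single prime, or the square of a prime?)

p ramifies

61 mod 4 = 1, hence disc K = 61 and O_K = ℤ[(1+√61)/2].
61 divides disc(K) = 61, so 61 ramifies.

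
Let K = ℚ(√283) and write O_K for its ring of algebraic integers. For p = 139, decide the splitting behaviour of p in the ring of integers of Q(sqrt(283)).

p splits

283 mod 4 = 3, hence disc K = 4·283 = 1132 and O_K = ℤ[√283].
disc(K) = 1132 is not divisible by 139; 139 is unramified.
(283/139) = 5^69 mod 139 = 1, giving Legendre symbol 1.
Legendre symbol 1 ⇒ 139 is split.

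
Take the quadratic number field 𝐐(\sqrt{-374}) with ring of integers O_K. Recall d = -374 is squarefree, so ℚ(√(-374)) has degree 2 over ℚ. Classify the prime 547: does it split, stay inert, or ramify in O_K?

inert — (547) stays prime in O_K

-374 mod 4 = 2, hence disc K = 4·(-374) = -1496 and O_K = ℤ[√-374].
disc(K) = -1496 is not divisible by 547; 547 is unramified.
(-374/547) = 173^273 mod 547 = 546, giving Legendre symbol -1.
(-374/547) = -1, so 547 is inert.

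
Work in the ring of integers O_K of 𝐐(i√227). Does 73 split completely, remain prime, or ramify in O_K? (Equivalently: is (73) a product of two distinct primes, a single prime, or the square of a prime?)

split — (73) = 𝔭₁𝔭₂ with 𝔭₁ ≠ 𝔭₂

-227 mod 4 = 1, hence disc K = -227 and O_K = ℤ[(1+√-227)/2].
Since gcd(73, -227) = 1 the prime 73 does not ramify.
Legendre symbol by Euler's criterion: (-227/73) ≡ (-227)^36 ≡ 1 (mod 73), i.e. (-227/73) = 1.
d is a quadratic residue mod p, hence 73 splits in O_K.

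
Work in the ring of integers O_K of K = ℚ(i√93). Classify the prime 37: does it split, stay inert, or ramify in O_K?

remains prime (inert)

Since -93 ≢ 1 mod 4, the ring of integers is ℤ[√-93] with discriminant 4·(-93) = -372.
37 ∤ -372, so 37 is unramified.
Compute (-93/37) via Euler: 18^((37-1)/2) mod 37 = 36, so (-93/37) = -1.
Legendre symbol -1 ⇒ 37 is inert.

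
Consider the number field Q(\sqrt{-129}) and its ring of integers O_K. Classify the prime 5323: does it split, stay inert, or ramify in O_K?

split — (5323) = 𝔭₁𝔭₂ with 𝔭₁ ≠ 𝔭₂

d = -129 ≡ 3 (mod 4), so O_K = ℤ[√-129] and disc(K) = 4d = -516.
Since gcd(5323, -516) = 1 the prime 5323 does not ramify.
(-129/5323) = 5194^2661 mod 5323 = 1, giving Legendre symbol 1.
(-129/5323) = 1, so 5323 splits.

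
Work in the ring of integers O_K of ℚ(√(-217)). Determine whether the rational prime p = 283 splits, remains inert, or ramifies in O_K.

split

Since -217 ≢ 1 mod 4, the ring of integers is ℤ[√-217] with discriminant 4·(-217) = -868.
283 ∤ -868, so 283 is unramified.
(-217/283) = 66^141 mod 283 = 1, giving Legendre symbol 1.
Legendre symbol 1 ⇒ 283 is split.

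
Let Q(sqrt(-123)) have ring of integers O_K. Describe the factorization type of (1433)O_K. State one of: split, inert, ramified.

-123 mod 4 = 1, hence disc K = -123 and O_K = ℤ[(1+√-123)/2].
1433 ∤ -123, so 1433 is unramified.
(-123/1433) = 1310^716 mod 1433 = 1432, giving Legendre symbol -1.
(-123/1433) = -1, so 1433 is inert.

remains prime (inert)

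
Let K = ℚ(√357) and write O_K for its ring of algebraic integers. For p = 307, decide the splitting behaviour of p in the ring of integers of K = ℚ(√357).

d = 357 ≡ 1 (mod 4), so O_K = ℤ[(1+√357)/2] and disc(K) = d = 357.
Since gcd(307, 357) = 1 the prime 307 does not ramify.
(357/307) = 50^153 mod 307 = 306, giving Legendre symbol -1.
d is a non-residue mod p, hence 307 remains inert in O_K.

remains prime (inert)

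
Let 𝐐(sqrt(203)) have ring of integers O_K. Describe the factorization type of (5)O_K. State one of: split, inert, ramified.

remains prime (inert)

203 mod 4 = 3, hence disc K = 4·203 = 812 and O_K = ℤ[√203].
disc(K) = 812 is not divisible by 5; 5 is unramified.
Legendre symbol by Euler's criterion: (203/5) ≡ 203^2 ≡ 4 (mod 5), i.e. (203/5) = -1.
(203/5) = -1, so 5 is inert.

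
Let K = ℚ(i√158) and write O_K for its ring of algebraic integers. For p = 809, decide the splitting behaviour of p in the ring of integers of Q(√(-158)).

p splits

Since -158 ≢ 1 mod 4, the ring of integers is ℤ[√-158] with discriminant 4·(-158) = -632.
disc(K) = -632 is not divisible by 809; 809 is unramified.
Legendre symbol by Euler's criterion: (-158/809) ≡ (-158)^404 ≡ 1 (mod 809), i.e. (-158/809) = 1.
(-158/809) = 1, so 809 splits.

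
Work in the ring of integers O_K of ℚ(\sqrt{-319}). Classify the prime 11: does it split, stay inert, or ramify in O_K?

11 is ramified

Since -319 ≡ 1 mod 4, the ring of integers is ℤ[(1+√-319)/2] with discriminant -319.
disc(K) = -319 = 11·(-29), so p = 11 is ramified.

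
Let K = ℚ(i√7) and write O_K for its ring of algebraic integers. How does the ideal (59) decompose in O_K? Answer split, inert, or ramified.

d = -7 ≡ 1 (mod 4), so O_K = ℤ[(1+√-7)/2] and disc(K) = d = -7.
59 ∤ -7, so 59 is unramified.
Compute (-7/59) via Euler: 52^((59-1)/2) mod 59 = 58, so (-7/59) = -1.
Legendre symbol -1 ⇒ 59 is inert.

p is inert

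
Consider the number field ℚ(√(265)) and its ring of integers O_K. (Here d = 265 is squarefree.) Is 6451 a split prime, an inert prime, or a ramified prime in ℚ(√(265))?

splits completely

d = 265 ≡ 1 (mod 4), so O_K = ℤ[(1+√265)/2] and disc(K) = d = 265.
Since gcd(6451, 265) = 1 the prime 6451 does not ramify.
Euler's criterion: 265^3225 mod 6451 = 1. Thus (265|6451) = 1.
(265/6451) = 1, so 6451 splits.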